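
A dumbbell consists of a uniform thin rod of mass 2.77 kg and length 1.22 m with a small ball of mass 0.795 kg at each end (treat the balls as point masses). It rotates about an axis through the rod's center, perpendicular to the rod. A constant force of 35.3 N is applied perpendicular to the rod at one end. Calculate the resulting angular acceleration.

α ≈ 23.0 rad/s²

I_rod = (1/12)ML² = (1/12)(2.77)(1.22)² = 0.3436 kg·m².
I_balls = 2·m·(L/2)² = 2(0.795)(0.6100)² = 0.5916 kg·m².
Total I = 0.9352 kg·m².
τ = F·(L/2) = (35.3)(0.610) = 21.53 N·m.
α = τ/I = 21.53/0.9352 = 23.02 rad/s².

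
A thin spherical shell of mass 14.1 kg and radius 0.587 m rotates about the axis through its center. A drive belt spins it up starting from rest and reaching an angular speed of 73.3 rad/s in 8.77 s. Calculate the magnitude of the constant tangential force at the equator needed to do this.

F ≈ 46.1 N

I = (2/3)MR² = (2/3)(14.1)(0.587)² = 3.239 kg·m².
α = Δω/Δt = (73.3 − 0)/8.77 = 8.358 rad/s².
The required torque is τ = Iα = (3.239)(8.358) = 27.07 N·m.
A tangential force at the equator gives τ = FR, so F = τ/R = 27.07/0.587 = 46.12 N.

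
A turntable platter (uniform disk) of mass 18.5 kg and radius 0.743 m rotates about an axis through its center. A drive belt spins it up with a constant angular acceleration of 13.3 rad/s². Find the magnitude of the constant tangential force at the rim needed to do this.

F ≈ 91.4 N

I = ½MR² = (1/2)(18.5)(0.743)² = 5.106 kg·m².
The required torque is τ = Iα = (5.106)(13.30) = 67.92 N·m.
A tangential force at the rim gives τ = FR, so F = τ/R = 67.92/0.743 = 91.41 N.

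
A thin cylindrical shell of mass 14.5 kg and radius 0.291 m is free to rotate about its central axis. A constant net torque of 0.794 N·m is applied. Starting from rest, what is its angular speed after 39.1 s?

ω ≈ 25.3 rad/s

I = MR² = (14.5)(0.291)² = 1.228 kg·m².
α = τ/I = 0.794/1.228 = 0.6466 rad/s².
ω = ω₀ + αt = 0 + (0.6466)(39.1) = 25.28 rad/s.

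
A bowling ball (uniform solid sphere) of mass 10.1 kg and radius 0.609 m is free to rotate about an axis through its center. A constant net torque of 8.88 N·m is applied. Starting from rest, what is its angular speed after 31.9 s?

ω ≈ 189 rad/s

I = (2/5)MR² = (2/5)(10.1)(0.609)² = 1.498 kg·m².
α = τ/I = 8.88/1.498 = 5.926 rad/s².
ω = ω₀ + αt = 0 + (5.926)(31.9) = 189.1 rad/s.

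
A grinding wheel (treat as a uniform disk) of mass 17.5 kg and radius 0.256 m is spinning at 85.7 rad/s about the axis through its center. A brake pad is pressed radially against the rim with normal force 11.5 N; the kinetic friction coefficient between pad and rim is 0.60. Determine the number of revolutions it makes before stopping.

≈ 190 revolutions

I = ½MR² = (1/2)(17.5)(0.256)² = 0.5734 kg·m².
Friction force f = μN = (0.60)(11.5) = 6.900 N at the rim; torque magnitude τ = fR = 1.766 N·m, opposing ω.
|α| = τ/I = 1.766/0.5734 = 3.080 rad/s² (deceleration).
ω² = ω₀² − 2|α|θ with ω = 0 ⇒ θ = ω₀²/(2|α|) = 1192 rad = 189.7 rev.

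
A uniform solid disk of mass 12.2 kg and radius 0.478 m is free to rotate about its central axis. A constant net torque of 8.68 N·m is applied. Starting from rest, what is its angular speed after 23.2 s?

ω ≈ 144 rad/s

I = ½MR² = (1/2)(12.2)(0.478)² = 1.394 kg·m².
α = τ/I = 8.68/1.394 = 6.228 rad/s².
ω = ω₀ + αt = 0 + (6.228)(23.2) = 144.5 rad/s.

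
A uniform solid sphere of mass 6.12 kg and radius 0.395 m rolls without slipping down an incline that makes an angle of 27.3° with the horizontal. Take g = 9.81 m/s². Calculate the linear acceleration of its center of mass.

Translation along the incline: Mg sinθ − f = Ma.
Rotation about the center: fR = Iα with I = (2/5)MR². No-slip gives a = αR, so f = (I/R²)a = (2/5)M a.
Substituting: Mg sinθ = (1 + 0.4000)Ma, so a = g sinθ/(1 + 0.4000) = (9.81) sin 27.3° / 1.400 = 3.214 m/s².

a ≈ 3.21 m/s²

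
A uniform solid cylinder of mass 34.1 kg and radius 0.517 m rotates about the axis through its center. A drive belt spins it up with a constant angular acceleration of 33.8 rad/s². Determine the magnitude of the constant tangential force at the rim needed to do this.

F ≈ 298 N

I = ½MR² = (1/2)(34.1)(0.517)² = 4.557 kg·m².
The required torque is τ = Iα = (4.557)(33.80) = 154.0 N·m.
A tangential force at the rim gives τ = FR, so F = τ/R = 154.0/0.517 = 297.9 N.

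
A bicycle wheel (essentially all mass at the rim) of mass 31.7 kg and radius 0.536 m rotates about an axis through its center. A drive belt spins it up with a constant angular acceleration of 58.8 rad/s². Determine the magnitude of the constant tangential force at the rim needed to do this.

I = MR² = (31.7)(0.536)² = 9.107 kg·m².
The required torque is τ = Iα = (9.107)(58.80) = 535.5 N·m.
A tangential force at the rim gives τ = FR, so F = τ/R = 535.5/0.536 = 999.1 N.

F ≈ 999 N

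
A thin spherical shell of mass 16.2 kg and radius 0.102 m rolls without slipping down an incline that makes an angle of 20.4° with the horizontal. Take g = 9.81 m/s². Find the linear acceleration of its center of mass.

a ≈ 2.05 m/s²

Translation along the incline: Mg sinθ − f = Ma.
Rotation about the center: fR = Iα with I = (2/3)MR². No-slip gives a = αR, so f = (I/R²)a = (2/3)M a.
Substituting: Mg sinθ = (1 + 0.6667)Ma, so a = g sinθ/(1 + 0.6667) = (9.81) sin 20.4° / 1.667 = 2.052 m/s².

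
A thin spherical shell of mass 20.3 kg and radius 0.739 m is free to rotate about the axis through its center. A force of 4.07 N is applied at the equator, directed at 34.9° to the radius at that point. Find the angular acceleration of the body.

I = (2/3)MR² = (2/3)(20.3)(0.739)² = 7.391 kg·m².
Only the tangential component produces torque: τ = F R sinθ = (4.07)(0.739) sin 34.9° = 1.721 N·m.
Newton's second law for rotation, τ = Iα, gives α = τ/I = 1.721/7.391 = 0.2328 rad/s².

α ≈ 0.233 rad/s²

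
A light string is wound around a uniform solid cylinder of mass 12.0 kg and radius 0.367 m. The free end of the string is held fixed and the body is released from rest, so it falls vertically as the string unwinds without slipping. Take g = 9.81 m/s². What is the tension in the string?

T ≈ 39.2 N

Translation: Mg − T = Ma. Rotation about the center: TR = Iα with I = ½MR².
With a = αR: T = (I/R²)a = (1/2)M a, so Mg = (1 + 0.5000)Ma.
a = g/(1 + 0.5000) = 9.81/1.500 = 6.540 m/s².
T = 0.5000·M·a = (0.5000)(12.0)(6.540) = 39.24 N.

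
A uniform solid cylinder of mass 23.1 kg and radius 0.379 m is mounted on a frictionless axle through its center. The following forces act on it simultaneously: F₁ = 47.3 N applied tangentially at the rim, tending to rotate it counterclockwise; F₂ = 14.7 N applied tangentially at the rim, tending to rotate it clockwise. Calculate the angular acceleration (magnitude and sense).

α ≈ 7.45 rad/s², counterclockwise

I = ½MR² = (1/2)(23.1)(0.379)² = 1.659 kg·m².
Taking counterclockwise as positive: τ₁ = +(47.3)(0.379) = +17.93 N·m; τ₂ = −(14.7)(0.379) = −5.571 N·m.
Net torque τ = 12.36 N·m.
α = τ/I = 12.36/1.659 = 7.447 rad/s².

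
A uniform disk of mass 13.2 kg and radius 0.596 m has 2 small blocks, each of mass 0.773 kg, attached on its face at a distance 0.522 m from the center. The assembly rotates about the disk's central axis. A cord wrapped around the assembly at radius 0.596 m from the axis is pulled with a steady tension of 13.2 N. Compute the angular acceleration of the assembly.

I_disk = ½MR² = ½(13.2)(0.596)² = 2.344 kg·m².
I_blocks = 2·m·r² = 2(0.773)(0.522)² = 0.4213 kg·m².
Total I = 2.766 kg·m².
τ = F r = (13.2)(0.596) = 7.867 N·m.
α = τ/I = 7.867/2.766 = 2.845 rad/s².

α ≈ 2.84 rad/s²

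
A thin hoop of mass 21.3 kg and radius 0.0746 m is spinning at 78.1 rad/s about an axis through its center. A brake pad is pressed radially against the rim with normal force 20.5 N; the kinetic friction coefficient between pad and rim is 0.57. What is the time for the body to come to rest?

t ≈ 10.6 s

I = MR² = (21.3)(0.0746)² = 0.1185 kg·m².
Friction force f = μN = (0.57)(20.5) = 11.68 N at the rim; torque magnitude τ = fR = 0.8717 N·m, opposing ω.
|α| = τ/I = 0.8717/0.1185 = 7.354 rad/s² (deceleration).
0 = ω₀ − |α|t ⇒ t = ω₀/|α| = 78.1/7.354 = 10.62 s.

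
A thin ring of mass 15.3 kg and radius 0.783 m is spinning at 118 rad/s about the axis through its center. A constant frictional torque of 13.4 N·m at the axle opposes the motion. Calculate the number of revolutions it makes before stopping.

I = MR² = (15.3)(0.783)² = 9.380 kg·m².
The net torque has magnitude 13.4 N·m, opposing ω.
|α| = τ/I = 13.40/9.380 = 1.429 rad/s² (deceleration).
ω² = ω₀² − 2|α|θ with ω = 0 ⇒ θ = ω₀²/(2|α|) = 4874 rad = 775.6 rev.

≈ 776 revolutions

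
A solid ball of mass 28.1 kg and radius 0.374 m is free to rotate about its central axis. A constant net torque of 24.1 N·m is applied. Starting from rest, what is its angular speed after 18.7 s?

ω ≈ 287 rad/s

I = (2/5)MR² = (2/5)(28.1)(0.374)² = 1.572 kg·m².
α = τ/I = 24.1/1.572 = 15.33 rad/s².
ω = ω₀ + αt = 0 + (15.33)(18.7) = 286.6 rad/s.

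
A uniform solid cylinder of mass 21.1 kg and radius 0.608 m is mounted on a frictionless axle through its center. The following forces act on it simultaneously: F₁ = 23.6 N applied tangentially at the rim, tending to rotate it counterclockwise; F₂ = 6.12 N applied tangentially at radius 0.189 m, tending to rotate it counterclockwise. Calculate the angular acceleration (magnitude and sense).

α ≈ 3.98 rad/s², counterclockwise

I = ½MR² = (1/2)(21.1)(0.608)² = 3.900 kg·m².
Taking counterclockwise as positive: τ₁ = +(23.6)(0.608) = +14.35 N·m; τ₂ = +(6.12)(0.189) = +1.157 N·m.
Net torque τ = 15.51 N·m.
α = τ/I = 15.51/3.900 = 3.976 rad/s².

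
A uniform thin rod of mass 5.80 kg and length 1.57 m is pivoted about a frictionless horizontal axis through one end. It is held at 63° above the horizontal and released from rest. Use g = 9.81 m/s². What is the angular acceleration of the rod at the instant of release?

About the pivot, I = (1/3)ML² = (1/3)(5.80)(1.57)² = 4.765 kg·m².
The weight acts at the center, a distance L/2 = 0.7850 m from the pivot; τ = Mg(L/2) cos 63° = 20.28 N·m.
α = τ/I = 20.28/4.765 = 4.255 rad/s².
(Equivalently α = (3g/(2L)) cos 63° = 4.255 rad/s².)

α ≈ 4.26 rad/s²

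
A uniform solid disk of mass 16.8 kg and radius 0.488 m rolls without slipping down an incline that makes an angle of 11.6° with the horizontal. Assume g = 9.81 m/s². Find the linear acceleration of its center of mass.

a ≈ 1.32 m/s²

Translation along the incline: Mg sinθ − f = Ma.
Rotation about the center: fR = Iα with I = ½MR². No-slip gives a = αR, so f = (I/R²)a = (1/2)M a.
Substituting: Mg sinθ = (1 + 0.5000)Ma, so a = g sinθ/(1 + 0.5000) = (9.81) sin 11.6° / 1.500 = 1.315 m/s².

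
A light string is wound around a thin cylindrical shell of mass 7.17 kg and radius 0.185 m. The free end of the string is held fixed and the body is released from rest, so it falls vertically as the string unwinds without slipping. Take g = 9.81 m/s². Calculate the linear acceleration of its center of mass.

a ≈ 4.91 m/s²

Translation: Mg − T = Ma. Rotation about the center: TR = Iα with I = MR².
With a = αR: T = (I/R²)a = M a, so Mg = (1 + 1.000)Ma.
a = g/(1 + 1.000) = 9.81/2.000 = 4.905 m/s².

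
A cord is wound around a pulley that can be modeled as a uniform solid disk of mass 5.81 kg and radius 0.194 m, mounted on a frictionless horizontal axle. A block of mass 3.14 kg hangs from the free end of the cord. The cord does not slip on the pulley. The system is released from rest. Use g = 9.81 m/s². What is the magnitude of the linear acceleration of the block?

a ≈ 5.10 m/s²

I = ½MR² = (1/2)(5.81)(0.194)² = 0.1093 kg·m².
Block: mg − T = ma. Pulley: TR = Iα. No-slip: a = αR, so T = (I/R²)a = 2.905·a.
Then mg = (m + 2.905)a, so a = (3.14)(9.81)/(3.14 + 2.905) = 5.096 m/s².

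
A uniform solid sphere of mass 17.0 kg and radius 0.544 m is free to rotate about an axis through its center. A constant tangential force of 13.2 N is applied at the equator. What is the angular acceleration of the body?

α ≈ 3.57 rad/s²

I = (2/5)MR² = (2/5)(17.0)(0.544)² = 2.012 kg·m².
τ = F R = (13.2)(0.544) = 7.181 N·m.
From τ = Iα: α = 7.181/2.012 = 3.568 rad/s².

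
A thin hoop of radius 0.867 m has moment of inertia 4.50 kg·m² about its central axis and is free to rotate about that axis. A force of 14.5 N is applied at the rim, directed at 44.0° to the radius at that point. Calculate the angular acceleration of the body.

α ≈ 1.94 rad/s²

Only the tangential component produces torque: τ = F R sinθ = (14.5)(0.867) sin 44.0° = 8.733 N·m.
Newton's second law for rotation, τ = Iα, gives α = τ/I = 8.733/4.500 = 1.941 rad/s².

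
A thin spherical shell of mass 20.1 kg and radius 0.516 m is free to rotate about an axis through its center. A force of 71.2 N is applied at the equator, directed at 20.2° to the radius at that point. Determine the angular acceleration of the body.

α ≈ 3.56 rad/s²

I = (2/3)MR² = (2/3)(20.1)(0.516)² = 3.568 kg·m².
Only the tangential component produces torque: τ = F R sinθ = (71.2)(0.516) sin 20.2° = 12.69 N·m.
From τ = Iα: α = 12.69/3.568 = 3.556 rad/s².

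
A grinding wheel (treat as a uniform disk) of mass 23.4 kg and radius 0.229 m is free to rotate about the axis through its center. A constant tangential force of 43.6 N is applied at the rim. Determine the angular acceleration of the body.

I = ½MR² = (1/2)(23.4)(0.229)² = 0.6136 kg·m².
τ = F R = (43.6)(0.229) = 9.984 N·m.
From τ = Iα: α = 9.984/0.6136 = 16.27 rad/s².

α ≈ 16.3 rad/s²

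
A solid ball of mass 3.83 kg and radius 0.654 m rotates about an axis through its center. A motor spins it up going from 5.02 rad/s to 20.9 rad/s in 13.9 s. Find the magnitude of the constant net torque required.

I = (2/5)MR² = (2/5)(3.83)(0.654)² = 0.6553 kg·m².
α = Δω/Δt = (20.9 − 5.02)/13.9 = 1.142 rad/s².
τ = Iα = (0.6553)(1.142) = 0.7486 N·m.

τ ≈ 0.749 N·m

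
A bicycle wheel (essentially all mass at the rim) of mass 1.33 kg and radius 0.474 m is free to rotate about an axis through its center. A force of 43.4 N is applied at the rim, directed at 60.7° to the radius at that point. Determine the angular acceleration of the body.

α ≈ 60.0 rad/s²

I = MR² = (1.33)(0.474)² = 0.2988 kg·m².
Only the tangential component produces torque: τ = F R sinθ = (43.4)(0.474) sin 60.7° = 17.94 N·m.
Newton's second law for rotation, τ = Iα, gives α = τ/I = 17.94/0.2988 = 60.04 rad/s².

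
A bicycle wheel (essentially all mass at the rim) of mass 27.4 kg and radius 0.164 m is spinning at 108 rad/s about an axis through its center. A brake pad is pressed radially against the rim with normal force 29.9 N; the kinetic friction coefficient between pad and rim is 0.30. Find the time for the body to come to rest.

I = MR² = (27.4)(0.164)² = 0.7370 kg·m².
Friction force f = μN = (0.30)(29.9) = 8.970 N at the rim; torque magnitude τ = fR = 1.471 N·m, opposing ω.
|α| = τ/I = 1.471/0.7370 = 1.996 rad/s² (deceleration).
0 = ω₀ − |α|t ⇒ t = ω₀/|α| = 108/1.996 = 54.10 s.

t ≈ 54.1 s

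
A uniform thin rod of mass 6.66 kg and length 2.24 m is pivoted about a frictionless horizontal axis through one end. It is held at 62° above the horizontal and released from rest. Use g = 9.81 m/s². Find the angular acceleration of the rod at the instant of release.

About the pivot, I = (1/3)ML² = (1/3)(6.66)(2.24)² = 11.14 kg·m².
The weight acts at the center, a distance L/2 = 1.120 m from the pivot; τ = Mg(L/2) cos 62° = 34.35 N·m.
α = τ/I = 34.35/11.14 = 3.084 rad/s².

α ≈ 3.08 rad/s²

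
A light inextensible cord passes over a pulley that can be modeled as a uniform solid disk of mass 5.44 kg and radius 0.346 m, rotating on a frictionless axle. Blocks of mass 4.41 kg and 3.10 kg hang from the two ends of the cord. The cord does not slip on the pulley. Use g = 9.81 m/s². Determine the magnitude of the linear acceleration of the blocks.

I = ½MR² = (1/2)(5.44)(0.346)² = 0.3256 kg·m².
Heavier block: m₁g − T₁ = m₁a. Lighter block: T₂ − m₂g = m₂a.
Pulley: (T₁ − T₂)R = Iα = I(a/R), so T₁ − T₂ = (I/R²)a = (1/2)M_p a = 2.720·a.
Adding the three: (m₁ − m₂)g = (m₁ + m₂ + 2.720)a, so a = (4.41 − 3.10)(9.81)/(4.41 + 3.10 + 2.720) = 1.256 m/s².

a ≈ 1.26 m/s²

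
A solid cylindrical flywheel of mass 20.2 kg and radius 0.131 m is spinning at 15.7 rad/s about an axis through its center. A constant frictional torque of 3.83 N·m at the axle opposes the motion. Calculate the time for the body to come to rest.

I = ½MR² = (1/2)(20.2)(0.131)² = 0.1733 kg·m².
The net torque has magnitude 3.83 N·m, opposing ω.
|α| = τ/I = 3.830/0.1733 = 22.10 rad/s² (deceleration).
0 = ω₀ − |α|t ⇒ t = ω₀/|α| = 15.7/22.10 = 0.7105 s.

t ≈ 0.711 s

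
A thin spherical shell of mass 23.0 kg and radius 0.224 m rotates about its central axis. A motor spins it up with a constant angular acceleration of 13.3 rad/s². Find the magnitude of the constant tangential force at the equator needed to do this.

I = (2/3)MR² = (2/3)(23.0)(0.224)² = 0.7694 kg·m².
The required torque is τ = Iα = (0.7694)(13.30) = 10.23 N·m.
A tangential force at the equator gives τ = FR, so F = τ/R = 10.23/0.224 = 45.68 N.

F ≈ 45.7 N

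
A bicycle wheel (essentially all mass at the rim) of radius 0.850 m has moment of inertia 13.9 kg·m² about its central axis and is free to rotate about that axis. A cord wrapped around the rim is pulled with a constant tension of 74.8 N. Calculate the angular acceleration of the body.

τ = F R = (74.8)(0.850) = 63.58 N·m.
Newton's second law for rotation, τ = Iα, gives α = τ/I = 63.58/13.90 = 4.574 rad/s².

α ≈ 4.57 rad/s²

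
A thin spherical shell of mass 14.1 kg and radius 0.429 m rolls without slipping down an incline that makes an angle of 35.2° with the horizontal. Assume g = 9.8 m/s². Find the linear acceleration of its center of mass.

a ≈ 3.39 m/s²

Translation along the incline: Mg sinθ − f = Ma.
Rotation about the center: fR = Iα with I = (2/3)MR². No-slip gives a = αR, so f = (I/R²)a = (2/3)M a.
Substituting: Mg sinθ = (1 + 0.6667)Ma, so a = g sinθ/(1 + 0.6667) = (9.8) sin 35.2° / 1.667 = 3.389 m/s².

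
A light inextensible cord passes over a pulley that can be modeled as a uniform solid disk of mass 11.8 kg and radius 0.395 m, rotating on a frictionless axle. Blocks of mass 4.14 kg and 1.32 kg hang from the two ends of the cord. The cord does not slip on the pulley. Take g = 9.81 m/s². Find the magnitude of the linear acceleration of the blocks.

a ≈ 2.44 m/s²

I = ½MR² = (1/2)(11.8)(0.395)² = 0.9205 kg·m².
Heavier block: m₁g − T₁ = m₁a. Lighter block: T₂ − m₂g = m₂a.
Pulley: (T₁ − T₂)R = Iα = I(a/R), so T₁ − T₂ = (I/R²)a = (1/2)M_p a = 5.900·a.
Adding the three: (m₁ − m₂)g = (m₁ + m₂ + 5.900)a, so a = (4.14 − 1.32)(9.81)/(4.14 + 1.32 + 5.900) = 2.435 m/s².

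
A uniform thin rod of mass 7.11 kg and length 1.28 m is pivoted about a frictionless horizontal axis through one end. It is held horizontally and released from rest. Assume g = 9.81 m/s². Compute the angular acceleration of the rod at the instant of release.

α ≈ 11.5 rad/s²

About the pivot, I = (1/3)ML² = (1/3)(7.11)(1.28)² = 3.883 kg·m².
The weight acts at the center, a distance L/2 = 0.6400 m from the pivot; τ = Mg(L/2) = 44.64 N·m.
α = τ/I = 44.64/3.883 = 11.50 rad/s².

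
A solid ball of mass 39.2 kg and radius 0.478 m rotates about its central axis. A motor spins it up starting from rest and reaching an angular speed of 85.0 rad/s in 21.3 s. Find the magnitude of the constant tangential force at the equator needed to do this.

F ≈ 29.9 N

I = (2/5)MR² = (2/5)(39.2)(0.478)² = 3.583 kg·m².
α = Δω/Δt = (85.0 − 0)/21.3 = 3.991 rad/s².
The required torque is τ = Iα = (3.583)(3.991) = 14.30 N·m.
A tangential force at the equator gives τ = FR, so F = τ/R = 14.30/0.478 = 29.91 N.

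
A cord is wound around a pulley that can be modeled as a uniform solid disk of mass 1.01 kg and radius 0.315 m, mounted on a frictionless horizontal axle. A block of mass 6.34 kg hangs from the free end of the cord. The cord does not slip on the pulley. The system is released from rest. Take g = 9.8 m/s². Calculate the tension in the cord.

T ≈ 4.58 N

I = ½MR² = (1/2)(1.01)(0.315)² = 0.05011 kg·m².
Block: mg − T = ma. Pulley: TR = Iα. No-slip: a = αR, so T = (I/R²)a = 0.5050·a.
Then mg = (m + 0.5050)a, so a = (6.34)(9.8)/(6.34 + 0.5050) = 9.077 m/s².
T = 0.5050·a = 4.584 N.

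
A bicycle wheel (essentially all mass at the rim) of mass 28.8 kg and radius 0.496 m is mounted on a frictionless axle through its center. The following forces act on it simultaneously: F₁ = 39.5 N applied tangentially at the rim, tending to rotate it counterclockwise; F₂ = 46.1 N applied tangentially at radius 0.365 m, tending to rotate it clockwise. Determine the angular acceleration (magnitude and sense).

α ≈ 0.390 rad/s², counterclockwise

I = MR² = (28.8)(0.496)² = 7.085 kg·m².
Taking counterclockwise as positive: τ₁ = +(39.5)(0.496) = +19.59 N·m; τ₂ = −(46.1)(0.365) = −16.83 N·m.
Net torque τ = 2.765 N·m.
α = τ/I = 2.765/7.085 = 0.3903 rad/s².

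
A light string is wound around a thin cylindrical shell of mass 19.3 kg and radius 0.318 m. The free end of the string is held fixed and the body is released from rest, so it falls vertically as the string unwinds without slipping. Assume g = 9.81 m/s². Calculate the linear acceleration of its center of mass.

a ≈ 4.91 m/s²

Translation: Mg − T = Ma. Rotation about the center: TR = Iα with I = MR².
With a = αR: T = (I/R²)a = M a, so Mg = (1 + 1.000)Ma.
a = g/(1 + 1.000) = 9.81/2.000 = 4.905 m/s².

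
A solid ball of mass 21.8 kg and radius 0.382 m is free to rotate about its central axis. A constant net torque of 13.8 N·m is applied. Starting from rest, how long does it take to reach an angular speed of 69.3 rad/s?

t ≈ 6.39 s

I = (2/5)MR² = (2/5)(21.8)(0.382)² = 1.272 kg·m².
α = τ/I = 13.8/1.272 = 10.85 rad/s².
ω = αt ⇒ t = ω/α = 69.3/10.85 = 6.390 s.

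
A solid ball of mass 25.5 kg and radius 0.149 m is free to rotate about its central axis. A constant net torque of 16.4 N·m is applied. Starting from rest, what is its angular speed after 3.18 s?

ω ≈ 230 rad/s

I = (2/5)MR² = (2/5)(25.5)(0.149)² = 0.2265 kg·m².
α = τ/I = 16.4/0.2265 = 72.42 rad/s².
ω = ω₀ + αt = 0 + (72.42)(3.18) = 230.3 rad/s.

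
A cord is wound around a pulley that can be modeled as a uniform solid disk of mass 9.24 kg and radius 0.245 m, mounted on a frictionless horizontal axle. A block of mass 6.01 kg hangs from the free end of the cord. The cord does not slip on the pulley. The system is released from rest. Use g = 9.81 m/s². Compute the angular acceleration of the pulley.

I = ½MR² = (1/2)(9.24)(0.245)² = 0.2773 kg·m².
Block: mg − T = ma. Pulley: TR = Iα. No-slip: a = αR, so T = (I/R²)a = 4.620·a.
Then mg = (m + 4.620)a, so a = (6.01)(9.81)/(6.01 + 4.620) = 5.546 m/s².
α = a/R = 5.546/0.245 = 22.64 rad/s².

α ≈ 22.6 rad/s²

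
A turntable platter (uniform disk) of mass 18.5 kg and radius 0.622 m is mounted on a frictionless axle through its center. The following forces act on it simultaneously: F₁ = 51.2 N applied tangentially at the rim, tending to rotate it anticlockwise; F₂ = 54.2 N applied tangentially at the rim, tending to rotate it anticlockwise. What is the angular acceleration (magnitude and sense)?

I = ½MR² = (1/2)(18.5)(0.622)² = 3.579 kg·m².
Taking anticlockwise as positive: τ₁ = +(51.2)(0.622) = +31.85 N·m; τ₂ = +(54.2)(0.622) = +33.71 N·m.
Net torque τ = 65.56 N·m.
α = τ/I = 65.56/3.579 = 18.32 rad/s².

α ≈ 18.3 rad/s², anticlockwise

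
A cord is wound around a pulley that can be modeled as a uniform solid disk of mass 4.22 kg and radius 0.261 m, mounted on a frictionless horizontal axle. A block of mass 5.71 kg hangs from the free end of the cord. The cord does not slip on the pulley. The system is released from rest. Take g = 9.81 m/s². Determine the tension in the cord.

T ≈ 15.1 N

I = ½MR² = (1/2)(4.22)(0.261)² = 0.1437 kg·m².
Block: mg − T = ma. Pulley: TR = Iα. No-slip: a = αR, so T = (I/R²)a = 2.110·a.
Then mg = (m + 2.110)a, so a = (5.71)(9.81)/(5.71 + 2.110) = 7.163 m/s².
T = 2.110·a = 15.11 N.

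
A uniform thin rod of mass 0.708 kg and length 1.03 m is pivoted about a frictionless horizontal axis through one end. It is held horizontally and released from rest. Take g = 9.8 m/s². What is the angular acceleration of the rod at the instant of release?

About the pivot, I = (1/3)ML² = (1/3)(0.708)(1.03)² = 0.2504 kg·m².
The weight acts at the center, a distance L/2 = 0.5150 m from the pivot; τ = Mg(L/2) = 3.573 N·m.
α = τ/I = 3.573/0.2504 = 14.27 rad/s².

α ≈ 14.3 rad/s²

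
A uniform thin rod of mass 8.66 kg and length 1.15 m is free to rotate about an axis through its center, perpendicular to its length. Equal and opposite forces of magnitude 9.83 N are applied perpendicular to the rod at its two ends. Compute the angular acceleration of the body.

α ≈ 11.8 rad/s²

I = (1/12)ML² = (1/12)(8.66)(1.15)² = 0.9544 kg·m².
The couple gives τ = F·(L/2) + F·(L/2) = F L = (9.83)(1.15) = 11.30 N·m.
From τ = Iα: α = 11.30/0.9544 = 11.84 rad/s².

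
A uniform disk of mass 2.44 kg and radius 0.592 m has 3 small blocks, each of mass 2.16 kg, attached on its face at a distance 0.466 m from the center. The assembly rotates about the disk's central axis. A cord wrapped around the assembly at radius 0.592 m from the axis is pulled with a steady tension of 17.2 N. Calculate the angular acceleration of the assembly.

I_disk = ½MR² = ½(2.44)(0.592)² = 0.4276 kg·m².
I_blocks = 3·m·r² = 3(2.16)(0.466)² = 1.407 kg·m².
Total I = 1.835 kg·m².
τ = F r = (17.2)(0.592) = 10.18 N·m.
α = τ/I = 10.18/1.835 = 5.550 rad/s².

α ≈ 5.55 rad/s²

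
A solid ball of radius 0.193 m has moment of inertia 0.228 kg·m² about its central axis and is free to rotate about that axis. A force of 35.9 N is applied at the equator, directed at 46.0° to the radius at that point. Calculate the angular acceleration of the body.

α ≈ 21.9 rad/s²

Only the tangential component produces torque: τ = F R sinθ = (35.9)(0.193) sin 46.0° = 4.984 N·m.
Newton's second law for rotation, τ = Iα, gives α = τ/I = 4.984/0.2280 = 21.86 rad/s².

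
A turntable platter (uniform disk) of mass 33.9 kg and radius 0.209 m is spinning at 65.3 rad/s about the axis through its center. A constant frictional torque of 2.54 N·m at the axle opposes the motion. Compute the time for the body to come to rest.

I = ½MR² = (1/2)(33.9)(0.209)² = 0.7404 kg·m².
The net torque has magnitude 2.54 N·m, opposing ω.
|α| = τ/I = 2.540/0.7404 = 3.431 rad/s² (deceleration).
0 = ω₀ − |α|t ⇒ t = ω₀/|α| = 65.3/3.431 = 19.03 s.

t ≈ 19.0 s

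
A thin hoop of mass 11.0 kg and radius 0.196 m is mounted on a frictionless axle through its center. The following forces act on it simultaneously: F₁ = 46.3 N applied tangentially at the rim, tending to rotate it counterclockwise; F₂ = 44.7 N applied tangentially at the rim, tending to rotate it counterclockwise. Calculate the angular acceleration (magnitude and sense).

I = MR² = (11.0)(0.196)² = 0.4226 kg·m².
Taking counterclockwise as positive: τ₁ = +(46.3)(0.196) = +9.075 N·m; τ₂ = +(44.7)(0.196) = +8.761 N·m.
Net torque τ = 17.84 N·m.
α = τ/I = 17.84/0.4226 = 42.21 rad/s².

α ≈ 42.2 rad/s², counterclockwise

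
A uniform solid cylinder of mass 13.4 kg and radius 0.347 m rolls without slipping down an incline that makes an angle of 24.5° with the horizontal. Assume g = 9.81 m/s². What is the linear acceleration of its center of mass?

Translation along the incline: Mg sinθ − f = Ma.
Rotation about the center: fR = Iα with I = ½MR². No-slip gives a = αR, so f = (I/R²)a = (1/2)M a.
Substituting: Mg sinθ = (1 + 0.5000)Ma, so a = g sinθ/(1 + 0.5000) = (9.81) sin 24.5° / 1.500 = 2.712 m/s².

a ≈ 2.71 m/s²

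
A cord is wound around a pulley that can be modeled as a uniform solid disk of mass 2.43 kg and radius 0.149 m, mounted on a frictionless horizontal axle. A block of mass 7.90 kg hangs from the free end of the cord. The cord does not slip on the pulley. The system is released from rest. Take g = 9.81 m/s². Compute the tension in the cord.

T ≈ 10.3 N

I = ½MR² = (1/2)(2.43)(0.149)² = 0.02697 kg·m².
Block: mg − T = ma. Pulley: TR = Iα. No-slip: a = αR, so T = (I/R²)a = 1.215·a.
Then mg = (m + 1.215)a, so a = (7.90)(9.81)/(7.90 + 1.215) = 8.502 m/s².
T = 1.215·a = 10.33 N.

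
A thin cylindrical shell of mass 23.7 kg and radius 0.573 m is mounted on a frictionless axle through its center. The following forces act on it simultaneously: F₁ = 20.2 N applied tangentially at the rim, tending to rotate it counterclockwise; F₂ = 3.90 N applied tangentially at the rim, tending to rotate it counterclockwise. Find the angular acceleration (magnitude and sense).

α ≈ 1.77 rad/s², counterclockwise

I = MR² = (23.7)(0.573)² = 7.781 kg·m².
Taking counterclockwise as positive: τ₁ = +(20.2)(0.573) = +11.57 N·m; τ₂ = +(3.90)(0.573) = +2.235 N·m.
Net torque τ = 13.81 N·m.
α = τ/I = 13.81/7.781 = 1.775 rad/s².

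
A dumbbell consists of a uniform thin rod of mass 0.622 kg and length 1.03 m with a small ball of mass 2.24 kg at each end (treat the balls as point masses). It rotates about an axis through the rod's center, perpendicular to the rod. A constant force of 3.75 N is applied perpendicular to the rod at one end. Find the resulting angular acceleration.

I_rod = (1/12)ML² = (1/12)(0.622)(1.03)² = 0.05499 kg·m².
I_balls = 2·m·(L/2)² = 2(2.24)(0.5150)² = 1.188 kg·m².
Total I = 1.243 kg·m².
τ = F·(L/2) = (3.75)(0.515) = 1.931 N·m.
α = τ/I = 1.931/1.243 = 1.553 rad/s².

α ≈ 1.55 rad/s²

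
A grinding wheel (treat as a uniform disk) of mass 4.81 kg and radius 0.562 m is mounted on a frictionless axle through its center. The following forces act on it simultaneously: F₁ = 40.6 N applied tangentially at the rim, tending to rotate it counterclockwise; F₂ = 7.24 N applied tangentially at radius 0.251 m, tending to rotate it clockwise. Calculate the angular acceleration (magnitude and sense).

I = ½MR² = (1/2)(4.81)(0.562)² = 0.7596 kg·m².
Taking counterclockwise as positive: τ₁ = +(40.6)(0.562) = +22.82 N·m; τ₂ = −(7.24)(0.251) = −1.817 N·m.
Net torque τ = 21.00 N·m.
α = τ/I = 21.00/0.7596 = 27.65 rad/s².

α ≈ 27.6 rad/s², counterclockwise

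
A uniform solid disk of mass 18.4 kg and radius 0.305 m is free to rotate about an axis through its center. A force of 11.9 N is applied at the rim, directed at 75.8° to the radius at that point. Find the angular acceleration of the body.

I = ½MR² = (1/2)(18.4)(0.305)² = 0.8558 kg·m².
Only the tangential component produces torque: τ = F R sinθ = (11.9)(0.305) sin 75.8° = 3.519 N·m.
Newton's second law for rotation, τ = Iα, gives α = τ/I = 3.519/0.8558 = 4.111 rad/s².

α ≈ 4.11 rad/s²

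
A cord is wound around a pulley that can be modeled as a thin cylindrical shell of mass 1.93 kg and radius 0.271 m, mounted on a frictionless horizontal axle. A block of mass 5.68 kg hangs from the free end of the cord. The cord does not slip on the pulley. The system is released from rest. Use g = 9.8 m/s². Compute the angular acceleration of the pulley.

α ≈ 27.0 rad/s²

I = MR² = (1.93)(0.271)² = 0.1417 kg·m².
Block: mg − T = ma. Pulley: TR = Iα. No-slip: a = αR, so T = (I/R²)a = 1.930·a.
Then mg = (m + 1.930)a, so a = (5.68)(9.8)/(5.68 + 1.930) = 7.315 m/s².
α = a/R = 7.315/0.271 = 26.99 rad/s².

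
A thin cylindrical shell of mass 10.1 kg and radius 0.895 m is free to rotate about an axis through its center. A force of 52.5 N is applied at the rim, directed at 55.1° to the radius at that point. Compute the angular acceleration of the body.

I = MR² = (10.1)(0.895)² = 8.090 kg·m².
Only the tangential component produces torque: τ = F R sinθ = (52.5)(0.895) sin 55.1° = 38.54 N·m.
From τ = Iα: α = 38.54/8.090 = 4.763 rad/s².

α ≈ 4.76 rad/s²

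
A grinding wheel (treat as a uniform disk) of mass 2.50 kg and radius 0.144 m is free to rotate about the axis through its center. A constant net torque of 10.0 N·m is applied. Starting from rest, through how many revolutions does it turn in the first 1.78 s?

I = ½MR² = (1/2)(2.50)(0.144)² = 0.02592 kg·m².
α = τ/I = 10.0/0.02592 = 385.8 rad/s².
θ = ½αt² = ½(385.8)(1.78)² = 611.2 rad.
Revolutions = θ/(2π) = 97.27.

≈ 97.3 revolutions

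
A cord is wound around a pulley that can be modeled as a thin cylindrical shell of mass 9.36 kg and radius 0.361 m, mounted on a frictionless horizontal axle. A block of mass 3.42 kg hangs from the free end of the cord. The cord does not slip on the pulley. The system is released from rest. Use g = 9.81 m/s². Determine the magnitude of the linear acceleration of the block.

a ≈ 2.63 m/s²

I = MR² = (9.36)(0.361)² = 1.220 kg·m².
Block: mg − T = ma. Pulley: TR = Iα. No-slip: a = αR, so T = (I/R²)a = 9.360·a.
Then mg = (m + 9.360)a, so a = (3.42)(9.81)/(3.42 + 9.360) = 2.625 m/s².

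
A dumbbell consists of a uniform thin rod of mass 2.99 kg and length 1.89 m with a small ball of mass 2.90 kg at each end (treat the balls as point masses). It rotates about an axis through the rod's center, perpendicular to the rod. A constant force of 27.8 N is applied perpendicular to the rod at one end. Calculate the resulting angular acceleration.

I_rod = (1/12)ML² = (1/12)(2.99)(1.89)² = 0.8900 kg·m².
I_balls = 2·m·(L/2)² = 2(2.90)(0.9450)² = 5.180 kg·m².
Total I = 6.070 kg·m².
τ = F·(L/2) = (27.8)(0.945) = 26.27 N·m.
α = τ/I = 26.27/6.070 = 4.328 rad/s².

α ≈ 4.33 rad/s²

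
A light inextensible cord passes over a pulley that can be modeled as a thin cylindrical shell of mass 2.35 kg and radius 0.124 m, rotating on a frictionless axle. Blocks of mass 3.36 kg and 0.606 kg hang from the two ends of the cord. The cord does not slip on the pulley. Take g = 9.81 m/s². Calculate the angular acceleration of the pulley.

I = MR² = (2.35)(0.124)² = 0.03613 kg·m².
Heavier block: m₁g − T₁ = m₁a. Lighter block: T₂ − m₂g = m₂a.
Pulley: (T₁ − T₂)R = Iα = I(a/R), so T₁ − T₂ = (I/R²)a = 1·M_p a = 2.350·a.
Adding the three: (m₁ − m₂)g = (m₁ + m₂ + 2.350)a, so a = (3.36 − 0.606)(9.81)/(3.36 + 0.606 + 2.350) = 4.278 m/s².
α = a/R = 4.278/0.124 = 34.50 rad/s².

α ≈ 34.5 rad/s²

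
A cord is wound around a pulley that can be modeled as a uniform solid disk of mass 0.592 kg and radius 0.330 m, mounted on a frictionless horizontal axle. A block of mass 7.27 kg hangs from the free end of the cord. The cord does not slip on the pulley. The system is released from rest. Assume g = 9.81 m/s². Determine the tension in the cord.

I = ½MR² = (1/2)(0.592)(0.330)² = 0.03223 kg·m².
Block: mg − T = ma. Pulley: TR = Iα. No-slip: a = αR, so T = (I/R²)a = 0.2960·a.
Then mg = (m + 0.2960)a, so a = (7.27)(9.81)/(7.27 + 0.2960) = 9.426 m/s².
T = 0.2960·a = 2.790 N.

T ≈ 2.79 N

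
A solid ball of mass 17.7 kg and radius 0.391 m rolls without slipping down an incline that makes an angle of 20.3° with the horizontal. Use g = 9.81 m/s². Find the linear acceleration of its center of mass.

Translation along the incline: Mg sinθ − f = Ma.
Rotation about the center: fR = Iα with I = (2/5)MR². No-slip gives a = αR, so f = (I/R²)a = (2/5)M a.
Substituting: Mg sinθ = (1 + 0.4000)Ma, so a = g sinθ/(1 + 0.4000) = (9.81) sin 20.3° / 1.400 = 2.431 m/s².

a ≈ 2.43 m/s²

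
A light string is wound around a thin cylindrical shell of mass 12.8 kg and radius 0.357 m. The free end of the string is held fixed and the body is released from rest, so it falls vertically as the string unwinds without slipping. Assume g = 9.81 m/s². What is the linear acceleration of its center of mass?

a ≈ 4.91 m/s²

Translation: Mg − T = Ma. Rotation about the center: TR = Iα with I = MR².
With a = αR: T = (I/R²)a = M a, so Mg = (1 + 1.000)Ma.
a = g/(1 + 1.000) = 9.81/2.000 = 4.905 m/s².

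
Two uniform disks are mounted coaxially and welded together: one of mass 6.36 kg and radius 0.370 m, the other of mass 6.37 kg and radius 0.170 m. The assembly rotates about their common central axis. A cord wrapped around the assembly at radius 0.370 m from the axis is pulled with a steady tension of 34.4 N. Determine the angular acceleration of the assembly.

α ≈ 24.1 rad/s²

I = ½M₁R₁² + ½M₂R₂² = ½(6.36)(0.370)² + ½(6.37)(0.170)² = 0.5274 kg·m².
τ = F r = (34.4)(0.370) = 12.73 N·m.
α = τ/I = 12.73/0.5274 = 24.13 rad/s².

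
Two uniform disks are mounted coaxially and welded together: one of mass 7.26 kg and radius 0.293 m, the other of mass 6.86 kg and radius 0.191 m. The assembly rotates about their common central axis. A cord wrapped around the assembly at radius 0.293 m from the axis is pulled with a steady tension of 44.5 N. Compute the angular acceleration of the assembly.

α ≈ 29.9 rad/s²

I = ½M₁R₁² + ½M₂R₂² = ½(7.26)(0.293)² + ½(6.86)(0.191)² = 0.4368 kg·m².
τ = F r = (44.5)(0.293) = 13.04 N·m.
α = τ/I = 13.04/0.4368 = 29.85 rad/s².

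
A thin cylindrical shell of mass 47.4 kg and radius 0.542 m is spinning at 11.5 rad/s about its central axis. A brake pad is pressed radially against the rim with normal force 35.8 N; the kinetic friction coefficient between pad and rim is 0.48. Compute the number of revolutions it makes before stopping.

I = MR² = (47.4)(0.542)² = 13.92 kg·m².
Friction force f = μN = (0.48)(35.8) = 17.18 N at the rim; torque magnitude τ = fR = 9.314 N·m, opposing ω.
|α| = τ/I = 9.314/13.92 = 0.6689 rad/s² (deceleration).
ω² = ω₀² − 2|α|θ with ω = 0 ⇒ θ = ω₀²/(2|α|) = 98.86 rad = 15.73 rev.

≈ 15.7 revolutions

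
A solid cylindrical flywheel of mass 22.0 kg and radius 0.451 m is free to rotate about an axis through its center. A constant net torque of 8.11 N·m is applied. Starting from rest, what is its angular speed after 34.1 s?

I = ½MR² = (1/2)(22.0)(0.451)² = 2.237 kg·m².
α = τ/I = 8.11/2.237 = 3.625 rad/s².
ω = ω₀ + αt = 0 + (3.625)(34.1) = 123.6 rad/s.

ω ≈ 124 rad/s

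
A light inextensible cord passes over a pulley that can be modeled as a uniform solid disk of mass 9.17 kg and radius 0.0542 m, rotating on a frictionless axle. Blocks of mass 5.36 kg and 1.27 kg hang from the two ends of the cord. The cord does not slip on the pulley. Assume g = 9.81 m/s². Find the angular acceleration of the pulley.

α ≈ 66.0 rad/s²

I = ½MR² = (1/2)(9.17)(0.0542)² = 0.01347 kg·m².
Heavier block: m₁g − T₁ = m₁a. Lighter block: T₂ − m₂g = m₂a.
Pulley: (T₁ − T₂)R = Iα = I(a/R), so T₁ − T₂ = (I/R²)a = (1/2)M_p a = 4.585·a.
Adding the three: (m₁ − m₂)g = (m₁ + m₂ + 4.585)a, so a = (5.36 − 1.27)(9.81)/(5.36 + 1.27 + 4.585) = 3.578 m/s².
α = a/R = 3.578/0.0542 = 66.01 rad/s².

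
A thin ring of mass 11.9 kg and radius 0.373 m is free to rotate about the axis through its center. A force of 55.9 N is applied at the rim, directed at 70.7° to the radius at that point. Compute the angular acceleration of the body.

α ≈ 11.9 rad/s²

I = MR² = (11.9)(0.373)² = 1.656 kg·m².
Only the tangential component produces torque: τ = F R sinθ = (55.9)(0.373) sin 70.7° = 19.68 N·m.
From τ = Iα: α = 19.68/1.656 = 11.89 rad/s².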